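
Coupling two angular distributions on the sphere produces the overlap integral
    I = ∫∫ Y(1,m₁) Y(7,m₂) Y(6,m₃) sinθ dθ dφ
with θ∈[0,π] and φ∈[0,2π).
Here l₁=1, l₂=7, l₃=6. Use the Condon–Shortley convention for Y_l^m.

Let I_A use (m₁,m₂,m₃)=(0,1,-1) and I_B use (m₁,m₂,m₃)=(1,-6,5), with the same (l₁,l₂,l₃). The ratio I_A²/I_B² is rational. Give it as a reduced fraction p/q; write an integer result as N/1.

8/13

Shared (l₁,l₂,l₃)=(1,7,6): N and (l;000)² cancel in I_A²/I_B².
A: Δ = 2!·0!·12!/15! = 1/1365; Racah Σ t=1..1: t=1:−1/604800 = -1/604800; ⇒ 3j(1 7 6; 0 1 -1)² = 16/455, sgn +1
B: Δ = 2!·0!·12!/15! = 1/1365; Racah Σ t=0..0: t=0:+1/79833600 = 1/79833600; ⇒ 3j(1 7 6; 1 -6 5)² = 2/35, sgn -1
I_A²/I_B² = (16/455)/(2/35) = 8/13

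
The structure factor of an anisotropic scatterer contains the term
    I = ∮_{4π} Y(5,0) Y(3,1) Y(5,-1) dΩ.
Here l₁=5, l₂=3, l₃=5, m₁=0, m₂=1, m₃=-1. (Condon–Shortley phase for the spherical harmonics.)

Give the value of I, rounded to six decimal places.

0.000000

Σlᵢ=13 odd — θ-integrand is odd under cosθ→−cosθ; I=0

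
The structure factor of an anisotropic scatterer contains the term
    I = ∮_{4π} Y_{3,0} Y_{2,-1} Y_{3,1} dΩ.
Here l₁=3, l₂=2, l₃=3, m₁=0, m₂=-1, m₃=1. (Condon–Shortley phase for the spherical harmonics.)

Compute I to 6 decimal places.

m-sum 0 ✓  L=8 even ✓  1≤3≤5 ✓
Π(2lᵢ+1) = 7×5×7 = 245
triangle coeff Δ(3,2,3) = 1/3780
Σ_t [0,2]: t=0:+1/24 t=1:−1/4 t=2:+1/24 = -1/6
(3j)²=4/105 [(3 2 3; 0 0 0)], sign=+1
Σ_t [0,1]: t=0:+1/12 t=1:−1/8 = -1/24
(3j)²=1/210 [(3 2 3; 0 -1 1)], sign=-1
⇒ 4πI² = 2/45
I = (-1)√(2/45/(4π)) = -0.05947080

-0.059471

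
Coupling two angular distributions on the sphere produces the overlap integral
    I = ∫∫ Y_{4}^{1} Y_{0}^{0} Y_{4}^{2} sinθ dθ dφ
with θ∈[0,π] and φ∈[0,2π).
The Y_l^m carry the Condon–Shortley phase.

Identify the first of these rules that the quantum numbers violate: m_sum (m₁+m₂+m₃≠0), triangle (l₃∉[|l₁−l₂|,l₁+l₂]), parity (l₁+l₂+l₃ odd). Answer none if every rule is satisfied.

azimuthal sum: 1 + 0 + 2 = 3  ✗
4 ≤ 4 ≤ 4 (triangle on l)
L = 4 + 0 + 4 = 8 (even)

m_sum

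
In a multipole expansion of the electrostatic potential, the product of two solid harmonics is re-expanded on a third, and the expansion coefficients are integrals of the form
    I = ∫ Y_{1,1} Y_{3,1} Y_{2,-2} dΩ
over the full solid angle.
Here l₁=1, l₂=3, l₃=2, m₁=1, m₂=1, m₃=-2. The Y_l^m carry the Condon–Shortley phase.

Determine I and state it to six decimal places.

Rules hold: Σm=0, L=6 even, 2≤2≤4.
N = 3·7·5 = 105
Δ = 2!·0!·4!/7! = 1/105
Racah Σ t=1..1: t=1:−1/4 = -1/4
⇒ 3j(1 3 2; 0 0 0)² = 3/35, sgn -1
Racah Σ t=0..0: t=0:+1/48 = 1/48
⇒ 3j(1 3 2; 1 1 -2)² = 1/105, sgn +1
4πI² = N·(3j₀)²·(3jₘ)² = 3/35
I = -1·√(0.0857143/4π) = -0.08258890

-0.082589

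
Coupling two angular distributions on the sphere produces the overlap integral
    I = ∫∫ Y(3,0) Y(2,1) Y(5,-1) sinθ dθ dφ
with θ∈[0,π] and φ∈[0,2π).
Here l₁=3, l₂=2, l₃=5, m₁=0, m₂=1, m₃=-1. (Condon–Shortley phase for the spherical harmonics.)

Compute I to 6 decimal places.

-0.214318

m-sum 0 ✓  L=10 even ✓  1≤5≤5 ✓
Π(2lᵢ+1) = 7×5×11 = 385
triangle coeff Δ(3,2,5) = 1/2310
Σ_t [0,0]: t=0:+1/144 = 1/144
(3j)²=10/231 [(3 2 5; 0 0 0)], sign=-1
Σ_t [0,0]: t=0:+1/216 = 1/216
(3j)²=8/231 [(3 2 5; 0 1 -1)], sign=+1
⇒ 4πI² = 400/693
I = (-1)√(400/693/(4π)) = -0.21431790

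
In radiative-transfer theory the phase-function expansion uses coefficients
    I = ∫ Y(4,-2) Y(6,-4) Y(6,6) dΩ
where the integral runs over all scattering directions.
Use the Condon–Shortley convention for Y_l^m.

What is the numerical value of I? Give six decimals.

0.174397

Checks pass: Σm=0; 16 even; l₃=6∈[2,10].
(2·4+1)(2·6+1)(2·6+1) = 1521
Δ: 4! 4! 8! / 17! → 1/15315300
sum: t=0:+1/829440 t=1:−1/25920 t=2:+1/9216 t=3:−1/25920 t=4:+1/829440 = 7/207360
3j²(4 6 6; 0 0 0) = Δ·Π!·Σ² = 28/2431  (sign +1)
sum: t=2:+1/3870720 = 1/3870720
3j²(4 6 6; -2 -4 6) = Δ·Π!·Σ² = 135/6188  (sign +1)
combine: 4πI² = 1521·28/2431·135/6188 = 1215/3179
take √, sign +1: I = 0.17439657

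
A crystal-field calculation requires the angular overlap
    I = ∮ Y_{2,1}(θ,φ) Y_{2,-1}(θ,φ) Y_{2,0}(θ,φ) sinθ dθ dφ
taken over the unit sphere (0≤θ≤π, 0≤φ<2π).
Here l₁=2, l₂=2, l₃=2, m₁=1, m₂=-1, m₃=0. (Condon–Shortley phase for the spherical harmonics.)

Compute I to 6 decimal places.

-0.090112

m-sum 0 ✓  L=6 even ✓  0≤2≤4 ✓
Π(2lᵢ+1) = 5×5×5 = 125
triangle coeff Δ(2,2,2) = 1/630
Σ_t [0,2]: t=0:+1/8 t=1:−1/1 t=2:+1/8 = -3/4
(3j)²=2/35 [(2 2 2; 0 0 0)], sign=-1
Σ_t [0,1]: t=0:+1/2 t=1:−1/4 = 1/4
(3j)²=1/70 [(2 2 2; 1 -1 0)], sign=+1
⇒ 4πI² = 5/49
I = (-1)√(5/49/(4π)) = -0.09011188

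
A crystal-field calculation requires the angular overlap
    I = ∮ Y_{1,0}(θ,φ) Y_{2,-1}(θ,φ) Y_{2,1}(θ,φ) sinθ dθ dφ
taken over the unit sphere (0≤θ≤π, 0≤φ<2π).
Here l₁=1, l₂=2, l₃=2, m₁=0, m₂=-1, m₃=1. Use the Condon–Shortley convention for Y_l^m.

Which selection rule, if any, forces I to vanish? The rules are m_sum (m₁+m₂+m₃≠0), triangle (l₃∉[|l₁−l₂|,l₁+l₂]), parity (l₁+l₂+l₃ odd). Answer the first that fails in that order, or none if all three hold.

parity

m₁+m₂+m₃ = 0 − 1 + 1 = 0  ✓
triangle: |1−2|=1 ≤ l₃=2 ≤ 1+2=3  ✓
parity: l₁+l₂+l₃ = 5 is odd  ✗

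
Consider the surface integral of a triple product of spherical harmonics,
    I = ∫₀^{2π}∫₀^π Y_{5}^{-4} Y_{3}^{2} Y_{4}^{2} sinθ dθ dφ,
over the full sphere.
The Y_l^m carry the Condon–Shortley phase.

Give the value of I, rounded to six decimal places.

Rules hold: Σm=0, L=12 even, 2≤4≤8.
N = 11·7·9 = 693
Δ = 4!·6!·2!/13! = 1/180180
Racah Σ t=1..3: t=1:−1/576 t=2:+1/144 t=3:−1/576 = 1/288
⇒ 3j(5 3 4; 0 0 0)² = 20/1001, sgn +1
Racah Σ t=3..4: t=3:−1/8640 t=4:+1/2880 = 1/4320
⇒ 3j(5 3 4; -4 2 2)² = 8/429, sgn +1
4πI² = N·(3j₀)²·(3jₘ)² = 480/1859
I = +1·√(0.258203/4π) = 0.14334284

0.143343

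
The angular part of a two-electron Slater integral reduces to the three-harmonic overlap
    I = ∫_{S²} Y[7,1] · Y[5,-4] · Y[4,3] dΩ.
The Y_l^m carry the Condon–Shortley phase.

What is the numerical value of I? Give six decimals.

0.090705

Rules hold: Σm=0, L=16 even, 2≤4≤12.
N = 15·11·9 = 1485
Δ = 8!·6!·2!/17! = 1/6126120
Racah Σ t=3..5: t=3:−1/69120 t=4:+1/20736 t=5:−1/69120 = 1/51840
⇒ 3j(7 5 4; 0 0 0)² = 280/21879, sgn +1
Racah Σ t=0..1: t=0:+1/29030400 t=1:−1/1209600 = -23/29030400
⇒ 3j(7 5 4; 1 -4 3)² = 529/97240, sgn +1
4πI² = N·(3j₀)²·(3jₘ)² = 55545/537251
I = +1·√(0.103387/4π) = 0.09070452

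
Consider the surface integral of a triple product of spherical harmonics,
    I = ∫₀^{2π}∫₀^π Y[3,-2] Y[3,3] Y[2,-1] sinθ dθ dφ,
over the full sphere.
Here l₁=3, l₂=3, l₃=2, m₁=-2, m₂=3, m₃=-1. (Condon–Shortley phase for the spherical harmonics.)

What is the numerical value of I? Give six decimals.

-0.210261

Checks pass: Σm=0; 8 even; l₃=2∈[0,6].
(2·3+1)(2·3+1)(2·2+1) = 245
Δ: 4! 2! 2! / 9! → 1/3780
sum: t=1:−1/24 t=2:+1/4 t=3:−1/24 = 1/6
3j²(3 3 2; 0 0 0) = Δ·Π!·Σ² = 4/105  (sign +1)
sum: t=4:+1/48 = 1/48
3j²(3 3 2; -2 3 -1) = Δ·Π!·Σ² = 5/84  (sign -1)
combine: 4πI² = 245·4/105·5/84 = 5/9
take √, sign -1: I = -0.21026104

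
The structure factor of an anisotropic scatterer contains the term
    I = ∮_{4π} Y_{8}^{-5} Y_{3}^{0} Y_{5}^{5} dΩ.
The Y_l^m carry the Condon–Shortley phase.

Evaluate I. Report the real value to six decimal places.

Rules hold: Σm=0, L=16 even, 5≤5≤11.
N = 17·7·11 = 1309
Δ = 6!·10!·0!/17! = 1/136136
Racah Σ t=3..3: t=3:−1/518400 = -1/518400
⇒ 3j(8 3 5; 0 0 0)² = 56/2431, sgn +1
Racah Σ t=3..3: t=3:−1/130636800 = -1/130636800
⇒ 3j(8 3 5; -5 0 5)² = 1/476, sgn -1
4πI² = N·(3j₀)²·(3jₘ)² = 14/221
I = -1·√(0.0633484/4π) = -0.07100075

-0.071001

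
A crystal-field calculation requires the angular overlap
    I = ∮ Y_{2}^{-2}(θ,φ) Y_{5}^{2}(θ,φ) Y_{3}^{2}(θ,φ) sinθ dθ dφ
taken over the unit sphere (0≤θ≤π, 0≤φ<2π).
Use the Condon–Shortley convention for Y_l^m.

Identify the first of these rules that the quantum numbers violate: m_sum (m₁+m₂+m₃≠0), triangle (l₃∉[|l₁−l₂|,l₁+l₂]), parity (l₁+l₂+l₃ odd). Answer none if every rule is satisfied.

m₁+m₂+m₃ = -2 + 2 + 2 = 2  ✗
triangle: |2−5|=3 ≤ l₃=3 ≤ 2+5=7
parity: l₁+l₂+l₃ = 10 is even

m_sum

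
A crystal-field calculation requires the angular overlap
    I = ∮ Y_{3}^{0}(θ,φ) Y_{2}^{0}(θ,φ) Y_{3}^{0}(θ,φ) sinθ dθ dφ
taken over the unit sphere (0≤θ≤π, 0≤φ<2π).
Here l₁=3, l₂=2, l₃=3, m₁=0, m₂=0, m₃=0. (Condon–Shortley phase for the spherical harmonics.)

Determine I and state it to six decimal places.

0.168209

Checks pass: Σm=0; 8 even; l₃=3∈[1,5].
(2·3+1)(2·2+1)(2·3+1) = 245
Δ: 2! 4! 2! / 9! → 1/3780
sum: t=0:+1/24 t=1:−1/4 t=2:+1/24 = -1/6
3j²(3 2 3; 0 0 0) = Δ·Π!·Σ² = 4/105  (sign +1)
(m-triple is (0,0,0) — same symbol as above.)
combine: 4πI² = 245·4/105·4/105 = 16/45
take √, sign +1: I = 0.16820883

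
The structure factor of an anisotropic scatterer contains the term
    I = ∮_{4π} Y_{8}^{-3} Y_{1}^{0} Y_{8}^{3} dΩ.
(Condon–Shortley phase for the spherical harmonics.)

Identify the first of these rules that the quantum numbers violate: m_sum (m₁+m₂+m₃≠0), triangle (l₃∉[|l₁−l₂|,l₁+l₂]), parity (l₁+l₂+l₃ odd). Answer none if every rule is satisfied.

azimuthal sum: -3 + 0 + 3 = 0  ✓
7 ≤ 8 ≤ 9 (triangle on l)  ✓
L = 8 + 1 + 8 = 17 (odd)  ✗

parity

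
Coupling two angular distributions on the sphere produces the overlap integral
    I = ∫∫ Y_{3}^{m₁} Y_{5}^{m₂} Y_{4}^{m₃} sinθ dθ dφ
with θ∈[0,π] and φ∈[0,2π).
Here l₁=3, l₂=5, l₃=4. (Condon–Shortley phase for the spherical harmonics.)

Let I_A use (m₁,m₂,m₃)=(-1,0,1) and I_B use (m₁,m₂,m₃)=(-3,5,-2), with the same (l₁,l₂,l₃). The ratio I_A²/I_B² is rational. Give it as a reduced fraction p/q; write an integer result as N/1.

1/210

Shared (l₁,l₂,l₃)=(3,5,4): N and (l;000)² cancel in I_A²/I_B².
A: Δ = 4!·2!·6!/13! = 1/180180; Racah Σ t=2..4: t=2:+1/288 t=3:−1/288 t=4:+1/5760 = 1/5760; ⇒ 3j(3 5 4; -1 0 1)² = 1/12012, sgn -1
B: Δ = 4!·2!·6!/13! = 1/180180; Racah Σ t=4..4: t=4:+1/34560 = 1/34560; ⇒ 3j(3 5 4; -3 5 -2)² = 5/286, sgn +1
I_A²/I_B² = (1/12012)/(5/286) = 1/210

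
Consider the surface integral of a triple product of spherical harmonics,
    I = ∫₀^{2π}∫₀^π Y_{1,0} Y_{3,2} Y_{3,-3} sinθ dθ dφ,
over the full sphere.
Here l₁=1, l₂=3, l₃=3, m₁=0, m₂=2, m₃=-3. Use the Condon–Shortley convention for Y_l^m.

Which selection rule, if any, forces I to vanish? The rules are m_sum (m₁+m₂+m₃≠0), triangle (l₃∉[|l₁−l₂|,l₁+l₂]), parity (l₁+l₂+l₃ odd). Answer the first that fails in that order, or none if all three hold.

m_sum

azimuthal sum: 0 + 2 − 3 = -1  ✗
2 ≤ 3 ≤ 4 (triangle on l)
L = 1 + 3 + 3 = 7 (odd)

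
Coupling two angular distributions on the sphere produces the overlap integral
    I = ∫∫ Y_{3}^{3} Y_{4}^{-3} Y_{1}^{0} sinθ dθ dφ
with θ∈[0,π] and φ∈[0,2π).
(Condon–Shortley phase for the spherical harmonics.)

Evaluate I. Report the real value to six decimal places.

-0.162868

m-sum 0 ✓  L=8 even ✓  1≤1≤7 ✓
Π(2lᵢ+1) = 7×9×3 = 189
triangle coeff Δ(3,4,1) = 1/252
Σ_t [3,3]: t=3:−1/36 = -1/36
(3j)²=4/63 [(3 4 1; 0 0 0)], sign=+1
Σ_t [0,0]: t=0:+1/720 = 1/720
(3j)²=1/36 [(3 4 1; 3 -3 0)], sign=-1
⇒ 4πI² = 1/3
I = (-1)√(1/3/(4π)) = -0.16286750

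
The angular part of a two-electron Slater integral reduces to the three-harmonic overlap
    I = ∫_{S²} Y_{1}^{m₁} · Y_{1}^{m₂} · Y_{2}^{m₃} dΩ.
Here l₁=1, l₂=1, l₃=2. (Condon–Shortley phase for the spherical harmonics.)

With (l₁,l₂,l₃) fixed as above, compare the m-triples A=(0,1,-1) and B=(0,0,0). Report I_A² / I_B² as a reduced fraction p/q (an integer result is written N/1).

3/4

Same 1,1,2: normalisation and zero-m 3j drop out of the ratio.
A: Δ: 0! 2! 2! / 5! → 1/30; sum: t=0:+1/2 = 1/2; 3j²(1 1 2; 0 1 -1) = Δ·Π!·Σ² = 1/10  (sign -1)
B: Δ: 0! 2! 2! / 5! → 1/30; sum: t=0:+1/1 = 1/1; 3j²(1 1 2; 0 0 0) = Δ·Π!·Σ² = 2/15  (sign +1)
I_A²/I_B² = (1/10)/(2/15) = 3/4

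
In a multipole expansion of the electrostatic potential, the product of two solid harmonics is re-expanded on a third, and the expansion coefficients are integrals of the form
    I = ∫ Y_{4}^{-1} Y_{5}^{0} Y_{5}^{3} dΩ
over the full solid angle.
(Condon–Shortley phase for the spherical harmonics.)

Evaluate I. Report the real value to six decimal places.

m-sum = -1 + 0 + 3 = 2 ≠ 0 ⇒ I = 0

0.000000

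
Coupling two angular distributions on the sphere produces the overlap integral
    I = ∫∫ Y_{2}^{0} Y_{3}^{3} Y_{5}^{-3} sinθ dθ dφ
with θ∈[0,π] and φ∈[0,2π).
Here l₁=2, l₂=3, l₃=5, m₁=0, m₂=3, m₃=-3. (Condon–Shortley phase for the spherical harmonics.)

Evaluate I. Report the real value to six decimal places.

-0.126792

Checks pass: Σm=0; 10 even; l₃=5∈[1,5].
(2·2+1)(2·3+1)(2·5+1) = 385
Δ: 0! 4! 6! / 11! → 1/2310
sum: t=0:+1/144 = 1/144
3j²(2 3 5; 0 0 0) = Δ·Π!·Σ² = 10/231  (sign -1)
sum: t=0:+1/2880 = 1/2880
3j²(2 3 5; 0 3 -3) = Δ·Π!·Σ² = 2/165  (sign +1)
combine: 4πI² = 385·10/231·2/165 = 20/99
take √, sign -1: I = -0.12679218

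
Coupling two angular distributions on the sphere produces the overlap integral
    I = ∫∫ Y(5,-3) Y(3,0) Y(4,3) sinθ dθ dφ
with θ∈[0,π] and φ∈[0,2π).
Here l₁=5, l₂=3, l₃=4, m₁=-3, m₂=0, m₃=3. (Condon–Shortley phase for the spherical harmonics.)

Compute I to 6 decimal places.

0.103862

m-sum 0 ✓  L=12 even ✓  2≤4≤8 ✓
Π(2lᵢ+1) = 11×7×9 = 693
triangle coeff Δ(5,3,4) = 1/180180
Σ_t [1,3]: t=1:−1/576 t=2:+1/144 t=3:−1/576 = 1/288
(3j)²=20/1001 [(5 3 4; 0 0 0)], sign=+1
Σ_t [2,3]: t=2:+1/2880 t=3:−1/1440 = -1/2880
(3j)²=7/715 [(5 3 4; -3 0 3)], sign=+1
⇒ 4πI² = 252/1859
I = (+1)√(252/1859/(4π)) = 0.10386175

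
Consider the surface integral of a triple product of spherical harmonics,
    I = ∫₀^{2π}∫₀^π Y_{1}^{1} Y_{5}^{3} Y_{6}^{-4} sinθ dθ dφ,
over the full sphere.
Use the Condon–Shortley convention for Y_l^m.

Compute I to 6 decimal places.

0.274090

m-sum 0 ✓  L=12 even ✓  4≤6≤6 ✓
Π(2lᵢ+1) = 3×11×13 = 429
triangle coeff Δ(1,5,6) = 1/858
Σ_t [0,0]: t=0:+1/14400 = 1/14400
(3j)²=6/143 [(1 5 6; 0 0 0)], sign=+1
Σ_t [0,0]: t=0:+1/161280 = 1/161280
(3j)²=15/286 [(1 5 6; 1 3 -4)], sign=+1
⇒ 4πI² = 135/143
I = (+1)√(135/143/(4π)) = 0.27409047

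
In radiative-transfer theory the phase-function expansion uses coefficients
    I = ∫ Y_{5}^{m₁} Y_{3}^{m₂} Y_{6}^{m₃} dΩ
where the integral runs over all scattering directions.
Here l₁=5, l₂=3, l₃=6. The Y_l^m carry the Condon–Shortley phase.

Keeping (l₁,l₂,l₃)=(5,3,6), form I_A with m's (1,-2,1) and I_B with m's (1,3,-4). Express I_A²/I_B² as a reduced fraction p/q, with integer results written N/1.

1/2

Shared (l₁,l₂,l₃)=(5,3,6): N and (l;000)² cancel in I_A²/I_B².
A: Δ = 2!·8!·4!/15! = 1/675675; Racah Σ t=0..1: t=0:+1/6912 t=1:−1/17280 = 1/11520; ⇒ 3j(5 3 6; 1 -2 1)² = 2/143, sgn -1
B: Δ = 2!·8!·4!/15! = 1/675675; Racah Σ t=2..2: t=2:+1/69120 = 1/69120; ⇒ 3j(5 3 6; 1 3 -4)² = 4/143, sgn +1
I_A²/I_B² = (2/143)/(4/143) = 1/2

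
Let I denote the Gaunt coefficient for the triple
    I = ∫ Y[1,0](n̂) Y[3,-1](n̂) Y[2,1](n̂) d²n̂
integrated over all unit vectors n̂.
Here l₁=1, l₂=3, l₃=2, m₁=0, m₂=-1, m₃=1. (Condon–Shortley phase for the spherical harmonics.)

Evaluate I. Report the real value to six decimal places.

m-sum 0 ✓  L=6 even ✓  2≤2≤4 ✓
Π(2lᵢ+1) = 3×7×5 = 105
triangle coeff Δ(1,3,2) = 1/105
Σ_t [1,1]: t=1:−1/4 = -1/4
(3j)²=3/35 [(1 3 2; 0 0 0)], sign=-1
Σ_t [1,1]: t=1:−1/6 = -1/6
(3j)²=8/105 [(1 3 2; 0 -1 1)], sign=+1
⇒ 4πI² = 24/35
I = (-1)√(24/35/(4π)) = -0.23359668

-0.233597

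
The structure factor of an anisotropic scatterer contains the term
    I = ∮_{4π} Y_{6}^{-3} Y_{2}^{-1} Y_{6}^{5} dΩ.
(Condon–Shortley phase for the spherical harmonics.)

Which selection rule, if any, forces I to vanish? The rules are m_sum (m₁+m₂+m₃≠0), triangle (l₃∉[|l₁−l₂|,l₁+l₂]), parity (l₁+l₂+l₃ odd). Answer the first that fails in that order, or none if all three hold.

m_sum

azimuthal sum: -3 − 1 + 5 = 1  ✗
4 ≤ 6 ≤ 8 (triangle on l)
L = 6 + 2 + 6 = 14 (even)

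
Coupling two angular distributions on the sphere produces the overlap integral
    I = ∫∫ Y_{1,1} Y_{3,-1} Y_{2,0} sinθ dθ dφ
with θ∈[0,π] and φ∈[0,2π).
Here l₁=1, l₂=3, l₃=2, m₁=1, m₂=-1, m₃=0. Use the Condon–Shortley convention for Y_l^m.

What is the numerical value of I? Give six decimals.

m-sum 0 ✓  L=6 even ✓  2≤2≤4 ✓
Π(2lᵢ+1) = 3×7×5 = 105
triangle coeff Δ(1,3,2) = 1/105
Σ_t [1,1]: t=1:−1/4 = -1/4
(3j)²=3/35 [(1 3 2; 0 0 0)], sign=-1
Σ_t [0,0]: t=0:+1/8 = 1/8
(3j)²=2/35 [(1 3 2; 1 -1 0)], sign=+1
⇒ 4πI² = 18/35
I = (-1)√(18/35/(4π)) = -0.20230066

-0.202301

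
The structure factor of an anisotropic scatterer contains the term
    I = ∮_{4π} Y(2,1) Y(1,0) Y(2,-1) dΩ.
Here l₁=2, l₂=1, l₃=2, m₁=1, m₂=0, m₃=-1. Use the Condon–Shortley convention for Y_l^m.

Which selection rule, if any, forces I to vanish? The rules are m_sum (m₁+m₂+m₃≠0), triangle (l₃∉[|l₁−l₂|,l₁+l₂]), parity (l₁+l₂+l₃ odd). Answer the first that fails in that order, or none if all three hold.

parity

Σmᵢ = 0  ✓
l₃∈[|l₁−l₂|,l₁+l₂]=[1,3], have l₃=2  ✓
Σlᵢ = 5 ⇒ odd  ✗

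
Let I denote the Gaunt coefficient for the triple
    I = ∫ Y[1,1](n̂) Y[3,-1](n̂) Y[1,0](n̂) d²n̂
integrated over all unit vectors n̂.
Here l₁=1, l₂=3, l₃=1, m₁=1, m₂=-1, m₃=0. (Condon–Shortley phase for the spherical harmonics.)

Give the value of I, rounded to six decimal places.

0.000000

|1−3|≤1≤1+3 violated ⇒ I = 0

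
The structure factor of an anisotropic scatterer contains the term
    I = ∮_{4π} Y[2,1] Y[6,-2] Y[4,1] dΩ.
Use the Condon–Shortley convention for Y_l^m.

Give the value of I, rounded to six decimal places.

Rules hold: Σm=0, L=12 even, 4≤4≤8.
N = 5·13·9 = 585
Δ = 4!·0!·8!/13! = 1/6435
Racah Σ t=2..2: t=2:+1/2304 = 1/2304
⇒ 3j(2 6 4; 0 0 0)² = 5/143, sgn +1
Racah Σ t=1..1: t=1:−1/4320 = -1/4320
⇒ 3j(2 6 4; 1 -2 1)² = 224/6435, sgn +1
4πI² = N·(3j₀)²·(3jₘ)² = 1120/1573
I = +1·√(0.712015/4π) = 0.23803440

0.238034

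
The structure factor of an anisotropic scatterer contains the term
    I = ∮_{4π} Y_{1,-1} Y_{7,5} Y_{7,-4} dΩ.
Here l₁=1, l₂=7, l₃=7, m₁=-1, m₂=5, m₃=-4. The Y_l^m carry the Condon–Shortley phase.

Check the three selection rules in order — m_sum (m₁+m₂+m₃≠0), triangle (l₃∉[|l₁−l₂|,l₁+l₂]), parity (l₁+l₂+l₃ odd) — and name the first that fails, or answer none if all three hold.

parity

m₁+m₂+m₃ = -1 + 5 − 4 = 0  ✓
triangle: |1−7|=6 ≤ l₃=7 ≤ 1+7=8  ✓
parity: l₁+l₂+l₃ = 15 is odd  ✗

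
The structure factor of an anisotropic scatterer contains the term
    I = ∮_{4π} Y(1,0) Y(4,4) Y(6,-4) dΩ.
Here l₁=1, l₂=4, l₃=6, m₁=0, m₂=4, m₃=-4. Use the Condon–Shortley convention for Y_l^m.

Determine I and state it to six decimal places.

0.000000

triangle: need 3≤l₃≤5, have 6; I=0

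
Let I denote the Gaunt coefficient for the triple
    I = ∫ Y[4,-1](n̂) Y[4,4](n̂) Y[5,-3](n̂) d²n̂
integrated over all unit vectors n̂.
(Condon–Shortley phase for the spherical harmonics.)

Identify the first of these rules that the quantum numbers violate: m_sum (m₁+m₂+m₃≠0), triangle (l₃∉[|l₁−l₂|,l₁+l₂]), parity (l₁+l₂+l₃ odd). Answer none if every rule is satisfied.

azimuthal sum: -1 + 4 − 3 = 0  ✓
0 ≤ 5 ≤ 8 (triangle on l)  ✓
L = 4 + 4 + 5 = 13 (odd)  ✗

parity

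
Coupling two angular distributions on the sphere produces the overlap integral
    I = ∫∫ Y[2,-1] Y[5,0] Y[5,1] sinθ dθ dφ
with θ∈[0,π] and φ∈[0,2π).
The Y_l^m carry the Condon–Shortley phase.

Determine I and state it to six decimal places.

Checks pass: Σm=0; 12 even; l₃=5∈[3,7].
(2·2+1)(2·5+1)(2·5+1) = 605
Δ: 2! 2! 8! / 13! → 1/38610
sum: t=0:+1/2880 t=1:−1/576 t=2:+1/2880 = -1/960
3j²(2 5 5; 0 0 0) = Δ·Π!·Σ² = 10/429  (sign +1)
sum: t=1:−1/1152 t=2:+1/1440 = -1/5760
3j²(2 5 5; -1 0 1) = Δ·Π!·Σ² = 1/858  (sign -1)
combine: 4πI² = 605·10/429·1/858 = 25/1521
take √, sign -1: I = -0.03616600

-0.036166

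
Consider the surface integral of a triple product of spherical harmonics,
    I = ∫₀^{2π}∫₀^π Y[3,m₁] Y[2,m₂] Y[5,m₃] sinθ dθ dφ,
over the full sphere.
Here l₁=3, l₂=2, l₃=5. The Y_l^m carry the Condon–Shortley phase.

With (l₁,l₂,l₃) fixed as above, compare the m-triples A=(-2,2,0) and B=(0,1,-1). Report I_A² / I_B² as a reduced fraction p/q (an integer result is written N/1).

Shared (l₁,l₂,l₃)=(3,2,5): N and (l;000)² cancel in I_A²/I_B².
A: Δ = 0!·6!·4!/11! = 1/2310; Racah Σ t=0..0: t=0:+1/2880 = 1/2880; ⇒ 3j(3 2 5; -2 2 0)² = 1/462, sgn -1
B: Δ = 0!·6!·4!/11! = 1/2310; Racah Σ t=0..0: t=0:+1/216 = 1/216; ⇒ 3j(3 2 5; 0 1 -1)² = 8/231, sgn +1
I_A²/I_B² = (1/462)/(8/231) = 1/16

1/16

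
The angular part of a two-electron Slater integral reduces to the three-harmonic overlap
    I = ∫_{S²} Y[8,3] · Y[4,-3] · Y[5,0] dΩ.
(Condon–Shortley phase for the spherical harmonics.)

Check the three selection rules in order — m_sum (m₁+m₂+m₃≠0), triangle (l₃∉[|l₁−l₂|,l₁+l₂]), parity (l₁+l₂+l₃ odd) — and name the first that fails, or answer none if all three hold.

parity

Σmᵢ = 0  ✓
l₃∈[|l₁−l₂|,l₁+l₂]=[4,12], have l₃=5  ✓
Σlᵢ = 17 ⇒ odd  ✗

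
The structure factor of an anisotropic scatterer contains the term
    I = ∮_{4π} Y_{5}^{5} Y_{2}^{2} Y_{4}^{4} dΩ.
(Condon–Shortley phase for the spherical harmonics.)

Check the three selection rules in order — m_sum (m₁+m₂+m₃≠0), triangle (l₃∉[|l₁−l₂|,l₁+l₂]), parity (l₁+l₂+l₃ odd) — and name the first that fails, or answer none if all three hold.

Σmᵢ = 11  ✗
l₃∈[|l₁−l₂|,l₁+l₂]=[3,7], have l₃=4
Σlᵢ = 11 ⇒ odd

m_sum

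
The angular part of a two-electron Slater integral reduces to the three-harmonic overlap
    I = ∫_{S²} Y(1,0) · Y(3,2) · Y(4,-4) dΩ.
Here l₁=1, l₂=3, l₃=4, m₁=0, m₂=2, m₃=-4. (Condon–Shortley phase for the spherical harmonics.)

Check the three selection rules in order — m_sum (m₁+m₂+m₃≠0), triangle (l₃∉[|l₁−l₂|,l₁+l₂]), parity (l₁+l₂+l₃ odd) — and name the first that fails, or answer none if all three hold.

m_sum

m₁+m₂+m₃ = 0 + 2 − 4 = -2  ✗
triangle: |1−3|=2 ≤ l₃=4 ≤ 1+3=4
parity: l₁+l₂+l₃ = 8 is even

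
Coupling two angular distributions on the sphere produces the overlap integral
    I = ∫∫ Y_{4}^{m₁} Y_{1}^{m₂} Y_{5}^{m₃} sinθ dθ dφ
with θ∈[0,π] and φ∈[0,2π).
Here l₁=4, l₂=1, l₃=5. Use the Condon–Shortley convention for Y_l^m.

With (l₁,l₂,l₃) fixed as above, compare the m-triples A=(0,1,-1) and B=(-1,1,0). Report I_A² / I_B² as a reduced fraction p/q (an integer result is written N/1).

3/2

l's match ⇒ only the (l;m) 3-j factors differ between A and B.
A: triangle coeff Δ(4,1,5) = 1/495; Σ_t [0,0]: t=0:+1/1152 = 1/1152; (3j)²=1/33 [(4 1 5; 0 1 -1)], sign=+1
B: triangle coeff Δ(4,1,5) = 1/495; Σ_t [0,0]: t=0:+1/1440 = 1/1440; (3j)²=2/99 [(4 1 5; -1 1 0)], sign=-1
I_A²/I_B² = (1/33)/(2/99) = 3/2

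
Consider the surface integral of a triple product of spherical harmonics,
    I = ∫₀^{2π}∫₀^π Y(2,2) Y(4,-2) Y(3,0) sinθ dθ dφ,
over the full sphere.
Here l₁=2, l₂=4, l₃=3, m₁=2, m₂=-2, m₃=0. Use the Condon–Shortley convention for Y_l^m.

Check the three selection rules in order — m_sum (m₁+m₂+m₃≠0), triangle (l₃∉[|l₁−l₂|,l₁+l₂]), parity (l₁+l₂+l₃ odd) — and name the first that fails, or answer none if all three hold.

parity

m₁+m₂+m₃ = 2 − 2 + 0 = 0  ✓
triangle: |2−4|=2 ≤ l₃=3 ≤ 2+4=6  ✓
parity: l₁+l₂+l₃ = 9 is odd  ✗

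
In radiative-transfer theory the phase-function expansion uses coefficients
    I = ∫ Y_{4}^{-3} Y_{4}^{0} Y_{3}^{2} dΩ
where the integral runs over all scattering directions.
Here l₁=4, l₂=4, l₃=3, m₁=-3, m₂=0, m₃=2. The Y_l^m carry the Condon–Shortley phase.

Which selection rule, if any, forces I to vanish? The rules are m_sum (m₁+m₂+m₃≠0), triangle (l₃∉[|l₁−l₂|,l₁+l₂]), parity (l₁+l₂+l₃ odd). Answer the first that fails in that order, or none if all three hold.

m_sum

m₁+m₂+m₃ = -3 + 0 + 2 = -1  ✗
triangle: |4−4|=0 ≤ l₃=3 ≤ 4+4=8
parity: l₁+l₂+l₃ = 11 is odd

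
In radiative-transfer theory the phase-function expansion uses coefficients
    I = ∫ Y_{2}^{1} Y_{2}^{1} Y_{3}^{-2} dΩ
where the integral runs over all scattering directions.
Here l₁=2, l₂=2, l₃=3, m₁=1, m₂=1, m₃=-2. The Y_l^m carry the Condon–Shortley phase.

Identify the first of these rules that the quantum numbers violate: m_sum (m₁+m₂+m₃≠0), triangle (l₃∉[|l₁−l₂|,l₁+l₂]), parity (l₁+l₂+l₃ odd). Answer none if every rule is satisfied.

parity

azimuthal sum: 1 + 1 − 2 = 0  ✓
0 ≤ 3 ≤ 4 (triangle on l)  ✓
L = 2 + 2 + 3 = 7 (odd)  ✗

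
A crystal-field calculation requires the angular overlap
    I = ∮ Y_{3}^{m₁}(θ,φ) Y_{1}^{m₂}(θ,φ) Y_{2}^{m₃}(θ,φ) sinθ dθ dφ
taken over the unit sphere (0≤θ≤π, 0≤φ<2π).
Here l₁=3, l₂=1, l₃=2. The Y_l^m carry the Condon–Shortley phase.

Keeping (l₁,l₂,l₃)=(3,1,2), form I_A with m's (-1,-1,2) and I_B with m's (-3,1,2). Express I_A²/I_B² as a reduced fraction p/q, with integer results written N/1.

l's match ⇒ only the (l;m) 3-j factors differ between A and B.
A: triangle coeff Δ(3,1,2) = 1/105; Σ_t [0,0]: t=0:+1/48 = 1/48; (3j)²=1/105 [(3 1 2; -1 -1 2)], sign=+1
B: triangle coeff Δ(3,1,2) = 1/105; Σ_t [2,2]: t=2:+1/48 = 1/48; (3j)²=1/7 [(3 1 2; -3 1 2)], sign=+1
I_A²/I_B² = (1/105)/(1/7) = 1/15

1/15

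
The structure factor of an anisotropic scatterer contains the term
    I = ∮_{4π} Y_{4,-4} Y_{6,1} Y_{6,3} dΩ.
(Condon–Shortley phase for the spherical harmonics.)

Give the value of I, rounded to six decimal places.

-0.167630

m-sum 0 ✓  L=16 even ✓  2≤6≤10 ✓
Π(2lᵢ+1) = 9×13×13 = 1521
triangle coeff Δ(4,6,6) = 1/15315300
Σ_t [0,4]: t=0:+1/829440 t=1:−1/25920 t=2:+1/9216 t=3:−1/25920 t=4:+1/829440 = 7/207360
(3j)²=28/2431 [(4 6 6; 0 0 0)], sign=+1
Σ_t [4,4]: t=4:+1/414720 = 1/414720
(3j)²=49/2431 [(4 6 6; -4 1 3)], sign=-1
⇒ 4πI² = 12348/34969
I = (-1)√(12348/34969/(4π)) = -0.16763001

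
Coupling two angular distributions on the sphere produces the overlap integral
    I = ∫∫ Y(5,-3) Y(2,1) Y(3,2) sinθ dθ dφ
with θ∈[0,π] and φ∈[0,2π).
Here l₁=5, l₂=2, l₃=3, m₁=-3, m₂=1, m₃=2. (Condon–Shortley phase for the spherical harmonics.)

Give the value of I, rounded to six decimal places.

-0.253584

Rules hold: Σm=0, L=10 even, 3≤3≤7.
N = 11·5·7 = 385
Δ = 4!·6!·0!/11! = 1/2310
Racah Σ t=2..2: t=2:+1/144 = 1/144
⇒ 3j(5 2 3; 0 0 0)² = 10/231, sgn -1
Racah Σ t=3..3: t=3:−1/720 = -1/720
⇒ 3j(5 2 3; -3 1 2)² = 8/165, sgn +1
4πI² = N·(3j₀)²·(3jₘ)² = 80/99
I = -1·√(0.808081/4π) = -0.25358436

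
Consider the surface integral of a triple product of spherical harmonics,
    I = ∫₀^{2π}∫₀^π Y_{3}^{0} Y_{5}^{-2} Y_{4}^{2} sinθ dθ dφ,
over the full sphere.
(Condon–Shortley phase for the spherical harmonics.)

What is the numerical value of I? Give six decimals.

0.022664

Checks pass: Σm=0; 12 even; l₃=4∈[2,8].
(2·3+1)(2·5+1)(2·4+1) = 693
Δ: 4! 2! 6! / 13! → 1/180180
sum: t=1:−1/576 t=2:+1/144 t=3:−1/576 = 1/288
3j²(3 5 4; 0 0 0) = Δ·Π!·Σ² = 20/1001  (sign +1)
sum: t=1:−1/576 t=2:+1/480 t=3:−1/8640 = 1/4320
3j²(3 5 4; 0 -2 2) = Δ·Π!·Σ² = 1/2145  (sign +1)
combine: 4πI² = 693·20/1001·1/2145 = 12/1859
take √, sign +1: I = 0.02266449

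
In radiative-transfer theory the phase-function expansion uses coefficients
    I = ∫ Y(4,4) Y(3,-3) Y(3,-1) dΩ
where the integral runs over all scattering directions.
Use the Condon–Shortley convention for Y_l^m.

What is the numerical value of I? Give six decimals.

Rules hold: Σm=0, L=10 even, 1≤3≤7.
N = 9·7·7 = 441
Δ = 4!·4!·2!/11! = 1/34650
Racah Σ t=1..3: t=1:−1/72 t=2:+1/16 t=3:−1/72 = 5/144
⇒ 3j(4 3 3; 0 0 0)² = 2/77, sgn -1
Racah Σ t=0..0: t=0:+1/1152 = 1/1152
⇒ 3j(4 3 3; 4 -3 -1)² = 1/33, sgn +1
4πI² = N·(3j₀)²·(3jₘ)² = 42/121
I = -1·√(0.347107/4π) = -0.16619847

-0.166198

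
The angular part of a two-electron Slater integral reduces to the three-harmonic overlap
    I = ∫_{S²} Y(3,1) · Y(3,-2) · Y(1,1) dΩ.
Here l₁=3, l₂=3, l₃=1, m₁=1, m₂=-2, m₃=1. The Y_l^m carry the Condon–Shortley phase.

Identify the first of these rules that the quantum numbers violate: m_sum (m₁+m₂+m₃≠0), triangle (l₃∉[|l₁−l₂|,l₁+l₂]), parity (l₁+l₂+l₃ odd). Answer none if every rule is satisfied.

parity

azimuthal sum: 1 − 2 + 1 = 0  ✓
0 ≤ 1 ≤ 6 (triangle on l)  ✓
L = 3 + 3 + 1 = 7 (odd)  ✗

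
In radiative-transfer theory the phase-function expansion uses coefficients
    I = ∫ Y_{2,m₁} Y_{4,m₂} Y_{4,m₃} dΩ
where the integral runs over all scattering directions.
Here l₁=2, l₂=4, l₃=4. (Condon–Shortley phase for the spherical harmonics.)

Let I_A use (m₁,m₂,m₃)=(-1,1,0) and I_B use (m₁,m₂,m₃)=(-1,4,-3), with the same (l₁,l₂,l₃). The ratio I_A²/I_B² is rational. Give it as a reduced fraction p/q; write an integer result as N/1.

Shared (l₁,l₂,l₃)=(2,4,4): N and (l;000)² cancel in I_A²/I_B².
A: Δ = 2!·2!·6!/11! = 1/13860; Racah Σ t=1..2: t=1:−1/96 t=2:+1/72 = 1/288; ⇒ 3j(2 4 4; -1 1 0)² = 1/462, sgn +1
B: Δ = 2!·2!·6!/11! = 1/13860; Racah Σ t=2..2: t=2:+1/1440 = 1/1440; ⇒ 3j(2 4 4; -1 4 -3)² = 7/165, sgn -1
I_A²/I_B² = (1/462)/(7/165) = 5/98

5/98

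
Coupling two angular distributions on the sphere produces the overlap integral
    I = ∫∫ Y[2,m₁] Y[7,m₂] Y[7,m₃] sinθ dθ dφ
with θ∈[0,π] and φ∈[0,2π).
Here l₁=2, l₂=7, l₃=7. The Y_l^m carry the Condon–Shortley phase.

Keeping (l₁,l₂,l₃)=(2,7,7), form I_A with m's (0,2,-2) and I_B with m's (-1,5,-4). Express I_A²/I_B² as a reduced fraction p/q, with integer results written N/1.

968/2187

l's match ⇒ only the (l;m) 3-j factors differ between A and B.
A: triangle coeff Δ(2,7,7) = 1/185640; Σ_t [0,2]: t=0:+1/8709120 t=1:−1/967680 t=2:+1/2419200 = -11/21772800; (3j)²=242/23205 [(2 7 7; 0 2 -2)], sign=+1
B: triangle coeff Δ(2,7,7) = 1/185640; Σ_t [1,2]: t=1:−1/79833600 t=2:+1/14515200 = 1/17740800; (3j)²=729/30940 [(2 7 7; -1 5 -4)], sign=-1
I_A²/I_B² = (242/23205)/(729/30940) = 968/2187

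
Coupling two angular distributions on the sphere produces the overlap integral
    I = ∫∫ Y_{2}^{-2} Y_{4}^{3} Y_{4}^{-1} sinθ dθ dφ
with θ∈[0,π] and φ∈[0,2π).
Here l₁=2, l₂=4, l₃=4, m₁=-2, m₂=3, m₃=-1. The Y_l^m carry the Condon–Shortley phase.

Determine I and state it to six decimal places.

Rules hold: Σm=0, L=10 even, 2≤4≤6.
N = 5·9·9 = 405
Δ = 2!·2!·6!/11! = 1/13860
Racah Σ t=0..2: t=0:+1/192 t=1:−1/36 t=2:+1/192 = -5/288
⇒ 3j(2 4 4; 0 0 0)² = 20/693, sgn -1
Racah Σ t=2..2: t=2:+1/480 = 1/480
⇒ 3j(2 4 4; -2 3 -1)² = 3/110, sgn -1
4πI² = N·(3j₀)²·(3jₘ)² = 270/847
I = +1·√(0.318772/4π) = 0.15927046

0.159270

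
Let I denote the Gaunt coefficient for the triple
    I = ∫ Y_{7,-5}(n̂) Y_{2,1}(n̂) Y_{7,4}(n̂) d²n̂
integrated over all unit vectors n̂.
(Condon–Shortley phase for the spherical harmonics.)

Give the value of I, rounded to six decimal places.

-0.188767

Checks pass: Σm=0; 16 even; l₃=7∈[5,9].
(2·7+1)(2·2+1)(2·7+1) = 1125
Δ: 2! 12! 2! / 17! → 1/185640
sum: t=0:+1/2419200 t=1:−1/518400 t=2:+1/2419200 = -1/907200
3j²(7 2 7; 0 0 0) = Δ·Π!·Σ² = 56/3315  (sign +1)
sum: t=1:−1/79833600 t=2:+1/14515200 = 1/17740800
3j²(7 2 7; -5 1 4) = Δ·Π!·Σ² = 729/30940  (sign -1)
combine: 4πI² = 1125·56/3315·729/30940 = 21870/48841
take √, sign -1: I = -0.18876748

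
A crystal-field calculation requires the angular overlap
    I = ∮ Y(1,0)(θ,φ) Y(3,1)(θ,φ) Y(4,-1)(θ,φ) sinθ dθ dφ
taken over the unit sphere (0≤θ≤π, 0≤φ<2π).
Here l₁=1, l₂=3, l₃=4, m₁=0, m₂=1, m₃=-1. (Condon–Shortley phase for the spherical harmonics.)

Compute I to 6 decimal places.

-0.238414

m-sum 0 ✓  L=8 even ✓  2≤4≤4 ✓
Π(2lᵢ+1) = 3×7×9 = 189
triangle coeff Δ(1,3,4) = 1/252
Σ_t [0,0]: t=0:+1/36 = 1/36
(3j)²=4/63 [(1 3 4; 0 0 0)], sign=+1
Σ_t [0,0]: t=0:+1/48 = 1/48
(3j)²=5/84 [(1 3 4; 0 1 -1)], sign=-1
⇒ 4πI² = 5/7
I = (-1)√(5/7/(4π)) = -0.23841361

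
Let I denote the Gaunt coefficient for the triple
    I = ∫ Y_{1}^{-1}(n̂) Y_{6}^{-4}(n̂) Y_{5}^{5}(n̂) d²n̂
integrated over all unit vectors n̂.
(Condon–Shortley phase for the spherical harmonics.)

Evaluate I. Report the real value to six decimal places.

0.040859

Checks pass: Σm=0; 12 even; l₃=5∈[5,7].
(2·1+1)(2·6+1)(2·5+1) = 429
Δ: 2! 0! 10! / 13! → 1/858
sum: t=1:−1/14400 = -1/14400
3j²(1 6 5; 0 0 0) = Δ·Π!·Σ² = 6/143  (sign +1)
sum: t=2:+1/7257600 = 1/7257600
3j²(1 6 5; -1 -4 5) = Δ·Π!·Σ² = 1/858  (sign +1)
combine: 4πI² = 429·6/143·1/858 = 3/143
take √, sign +1: I = 0.04085899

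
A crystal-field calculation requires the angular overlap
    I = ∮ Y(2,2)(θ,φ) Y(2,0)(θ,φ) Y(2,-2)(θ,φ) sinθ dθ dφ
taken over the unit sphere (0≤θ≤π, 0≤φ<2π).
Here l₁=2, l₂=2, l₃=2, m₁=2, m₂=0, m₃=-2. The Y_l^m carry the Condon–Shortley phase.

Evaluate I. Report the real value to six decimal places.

-0.180224

m-sum 0 ✓  L=6 even ✓  0≤2≤4 ✓
Π(2lᵢ+1) = 5×5×5 = 125
triangle coeff Δ(2,2,2) = 1/630
Σ_t [0,2]: t=0:+1/8 t=1:−1/1 t=2:+1/8 = -3/4
(3j)²=2/35 [(2 2 2; 0 0 0)], sign=-1
Σ_t [0,0]: t=0:+1/8 = 1/8
(3j)²=2/35 [(2 2 2; 2 0 -2)], sign=+1
⇒ 4πI² = 20/49
I = (-1)√(20/49/(4π)) = -0.18022375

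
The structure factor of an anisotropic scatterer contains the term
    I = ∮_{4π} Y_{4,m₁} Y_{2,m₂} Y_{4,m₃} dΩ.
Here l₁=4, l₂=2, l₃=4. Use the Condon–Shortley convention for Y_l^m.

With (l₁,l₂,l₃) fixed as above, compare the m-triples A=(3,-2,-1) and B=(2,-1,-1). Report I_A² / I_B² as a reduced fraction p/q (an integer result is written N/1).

14/9

l's match ⇒ only the (l;m) 3-j factors differ between A and B.
A: triangle coeff Δ(4,2,4) = 1/13860; Σ_t [0,0]: t=0:+1/480 = 1/480; (3j)²=3/110 [(4 2 4; 3 -2 -1)], sign=-1
B: triangle coeff Δ(4,2,4) = 1/13860; Σ_t [0,1]: t=0:+1/96 t=1:−1/240 = 1/160; (3j)²=27/1540 [(4 2 4; 2 -1 -1)], sign=-1
I_A²/I_B² = (3/110)/(27/1540) = 14/9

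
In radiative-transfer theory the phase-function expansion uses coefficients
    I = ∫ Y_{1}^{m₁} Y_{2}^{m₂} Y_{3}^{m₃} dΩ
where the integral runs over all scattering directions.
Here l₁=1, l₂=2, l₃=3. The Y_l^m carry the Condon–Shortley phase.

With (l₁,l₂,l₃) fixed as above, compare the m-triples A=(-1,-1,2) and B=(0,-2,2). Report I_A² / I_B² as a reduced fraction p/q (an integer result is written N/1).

2/1

Same 1,2,3: normalisation and zero-m 3j drop out of the ratio.
A: Δ: 0! 2! 4! / 7! → 1/105; sum: t=0:+1/12 = 1/12; 3j²(1 2 3; -1 -1 2) = Δ·Π!·Σ² = 2/21  (sign -1)
B: Δ: 0! 2! 4! / 7! → 1/105; sum: t=0:+1/24 = 1/24; 3j²(1 2 3; 0 -2 2) = Δ·Π!·Σ² = 1/21  (sign -1)
I_A²/I_B² = (2/21)/(1/21) = 2/1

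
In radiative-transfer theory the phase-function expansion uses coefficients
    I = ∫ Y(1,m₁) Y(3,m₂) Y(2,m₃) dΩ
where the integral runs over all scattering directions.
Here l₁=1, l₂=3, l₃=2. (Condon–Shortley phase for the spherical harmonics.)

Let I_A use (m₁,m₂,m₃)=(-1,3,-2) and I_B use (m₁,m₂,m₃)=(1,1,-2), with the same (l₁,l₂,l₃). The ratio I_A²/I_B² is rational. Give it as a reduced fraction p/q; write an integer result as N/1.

Shared (l₁,l₂,l₃)=(1,3,2): N and (l;000)² cancel in I_A²/I_B².
A: Δ = 2!·0!·4!/7! = 1/105; Racah Σ t=2..2: t=2:+1/48 = 1/48; ⇒ 3j(1 3 2; -1 3 -2)² = 1/7, sgn +1
B: Δ = 2!·0!·4!/7! = 1/105; Racah Σ t=0..0: t=0:+1/48 = 1/48; ⇒ 3j(1 3 2; 1 1 -2)² = 1/105, sgn +1
I_A²/I_B² = (1/7)/(1/105) = 15/1

15/1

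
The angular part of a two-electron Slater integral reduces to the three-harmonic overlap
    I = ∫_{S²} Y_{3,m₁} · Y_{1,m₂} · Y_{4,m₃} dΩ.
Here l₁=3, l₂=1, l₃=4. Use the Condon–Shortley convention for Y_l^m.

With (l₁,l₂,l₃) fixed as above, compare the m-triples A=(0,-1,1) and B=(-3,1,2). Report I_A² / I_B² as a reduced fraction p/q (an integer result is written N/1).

10/1

l's match ⇒ only the (l;m) 3-j factors differ between A and B.
A: triangle coeff Δ(3,1,4) = 1/252; Σ_t [0,0]: t=0:+1/72 = 1/72; (3j)²=5/126 [(3 1 4; 0 -1 1)], sign=-1
B: triangle coeff Δ(3,1,4) = 1/252; Σ_t [0,0]: t=0:+1/1440 = 1/1440; (3j)²=1/252 [(3 1 4; -3 1 2)], sign=+1
I_A²/I_B² = (5/126)/(1/252) = 10/1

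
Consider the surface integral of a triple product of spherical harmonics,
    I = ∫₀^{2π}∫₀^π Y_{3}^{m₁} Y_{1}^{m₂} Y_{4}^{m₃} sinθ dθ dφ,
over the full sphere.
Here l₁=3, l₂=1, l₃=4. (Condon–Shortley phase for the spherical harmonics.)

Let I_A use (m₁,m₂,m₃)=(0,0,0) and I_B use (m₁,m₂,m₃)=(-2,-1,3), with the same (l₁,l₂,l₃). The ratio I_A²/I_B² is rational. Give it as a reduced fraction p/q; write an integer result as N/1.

Shared (l₁,l₂,l₃)=(3,1,4): N and (l;000)² cancel in I_A²/I_B².
A: Δ = 0!·6!·2!/9! = 1/252; Racah Σ t=0..0: t=0:+1/36 = 1/36; ⇒ 3j(3 1 4; 0 0 0)² = 4/63, sgn +1
B: Δ = 0!·6!·2!/9! = 1/252; Racah Σ t=0..0: t=0:+1/240 = 1/240; ⇒ 3j(3 1 4; -2 -1 3)² = 1/12, sgn -1
I_A²/I_B² = (4/63)/(1/12) = 16/21

16/21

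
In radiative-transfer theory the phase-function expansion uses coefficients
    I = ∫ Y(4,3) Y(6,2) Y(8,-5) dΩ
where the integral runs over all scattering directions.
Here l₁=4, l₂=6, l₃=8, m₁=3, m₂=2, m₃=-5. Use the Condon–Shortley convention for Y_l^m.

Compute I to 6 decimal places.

m-sum 0 ✓  L=18 even ✓  2≤8≤10 ✓
Π(2lᵢ+1) = 9×13×17 = 1989
triangle coeff Δ(4,6,8) = 1/23279256
Σ_t [0,2]: t=0:+1/1658880 t=1:−1/518400 t=2:+1/1658880 = -1/1382400
(3j)²=504/46189 [(4 6 8; 0 0 0)], sign=-1
Σ_t [0,1]: t=0:+1/19353600 t=1:−1/21772800 = 1/174182400
(3j)²=1/3876 [(4 6 8; 3 2 -5)], sign=-1
⇒ 4πI² = 378/67507
I = (+1)√(378/67507/(4π)) = 0.02110895

0.021109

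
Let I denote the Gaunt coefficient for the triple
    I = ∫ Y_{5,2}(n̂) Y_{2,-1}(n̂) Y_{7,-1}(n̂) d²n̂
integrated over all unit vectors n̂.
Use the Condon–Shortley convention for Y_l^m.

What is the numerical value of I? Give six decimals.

m-sum 0 ✓  L=14 even ✓  3≤7≤7 ✓
Π(2lᵢ+1) = 11×5×15 = 825
triangle coeff Δ(5,2,7) = 1/15015
Σ_t [0,0]: t=0:+1/57600 = 1/57600
(3j)²=21/715 [(5 2 7; 0 0 0)], sign=-1
Σ_t [0,0]: t=0:+1/181440 = 1/181440
(3j)²=32/3003 [(5 2 7; 2 -1 -1)], sign=+1
⇒ 4πI² = 480/1859
I = (-1)√(480/1859/(4π)) = -0.14334284

-0.143343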